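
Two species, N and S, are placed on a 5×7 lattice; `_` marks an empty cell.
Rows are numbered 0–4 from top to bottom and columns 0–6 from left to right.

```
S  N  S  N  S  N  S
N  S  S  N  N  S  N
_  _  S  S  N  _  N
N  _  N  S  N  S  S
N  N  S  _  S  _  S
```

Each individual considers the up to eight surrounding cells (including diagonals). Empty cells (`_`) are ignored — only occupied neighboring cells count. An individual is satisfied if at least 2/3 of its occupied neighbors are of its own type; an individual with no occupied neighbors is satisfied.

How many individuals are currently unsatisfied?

21

Row 0: (0,0)S 1/3 unhappy · (0,1)N 1/5 unhappy · (0,2)S 2/5 unhappy · (0,3)N 2/5 unhappy · (0,4)S 1/5 unhappy · (0,5)N 2/5 unhappy · (0,6)S 1/3 unhappy
Row 1: (1,0)N 1/3 unhappy · (1,1)S 4/6 ok · (1,2)S 4/7 unhappy · (1,3)N 3/8 unhappy · (1,4)N 4/7 unhappy · (1,5)S 2/7 unhappy · (1,6)N 2/4 unhappy
Row 2: (2,2)S 4/6 ok · (2,3)S 3/8 unhappy · (2,4)N 3/7 unhappy · (2,6)N 1/4 unhappy
Row 3: (3,0)N 2/2 ok · (3,2)N 1/5 unhappy · (3,3)S 4/7 unhappy · (3,4)N 1/5 unhappy · (3,5)S 3/6 unhappy · (3,6)S 2/3 ok
Row 4: (4,0)N 2/2 ok · (4,1)N 3/4 ok · (4,2)S 1/3 unhappy · (4,4)S 2/3 ok · (4,6)S 2/2 ok
Unsatisfied: (0,0), (0,1), (0,2), (0,3), (0,4), (0,5), (0,6), (1,0), (1,2), (1,3), (1,4), (1,5), (1,6), (2,3), (2,4), (2,6), (3,2), (3,3), (3,4), (3,5), (4,2) — 21 in total.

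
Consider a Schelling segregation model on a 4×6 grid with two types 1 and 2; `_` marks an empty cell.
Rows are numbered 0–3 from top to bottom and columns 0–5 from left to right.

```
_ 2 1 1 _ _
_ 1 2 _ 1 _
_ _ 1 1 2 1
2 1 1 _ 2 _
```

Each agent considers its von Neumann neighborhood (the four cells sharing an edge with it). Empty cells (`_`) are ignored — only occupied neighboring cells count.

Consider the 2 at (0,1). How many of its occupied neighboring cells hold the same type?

Occupied neighbors of (0,1): (1,1)=1, (0,2)=1.
Same type (2): 0 of 2.

0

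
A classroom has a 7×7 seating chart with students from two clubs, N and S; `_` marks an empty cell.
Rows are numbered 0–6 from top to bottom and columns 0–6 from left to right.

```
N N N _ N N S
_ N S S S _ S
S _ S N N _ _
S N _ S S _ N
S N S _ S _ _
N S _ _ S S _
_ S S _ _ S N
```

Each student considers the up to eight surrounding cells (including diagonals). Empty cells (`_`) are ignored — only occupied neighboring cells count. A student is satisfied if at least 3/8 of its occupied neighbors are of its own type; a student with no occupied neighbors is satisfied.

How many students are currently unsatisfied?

11

(0,0)N 2/2 satisfied
(0,1)N 3/4 satisfied
(0,2)N 2/4 satisfied
(0,4)N 1/3 not
(0,5)N 1/4 not
(0,6)S 1/2 satisfied
(1,1)N 3/6 satisfied
(1,2)S 2/6 not
(1,3)S 3/7 satisfied
(1,4)S 1/5 not
(1,6)S 1/2 satisfied
(2,0)S 1/3 not
(2,2)S 3/6 satisfied
(2,3)N 1/7 not
(2,4)N 1/5 not
(3,0)S 2/4 satisfied
(3,1)N 1/6 not
(3,3)S 4/6 satisfied
(3,4)S 2/4 satisfied
(3,6)N 0/0 satisfied
(4,0)S 2/5 satisfied
(4,1)N 2/6 not
(4,2)S 2/4 satisfied
(4,4)S 4/4 satisfied
(5,0)N 1/4 not
(5,1)S 4/6 satisfied
(5,4)S 3/3 satisfied
(5,5)S 3/4 satisfied
(6,1)S 2/3 satisfied
(6,2)S 2/2 satisfied
(6,5)S 2/3 satisfied
(6,6)N 0/2 not
Unsatisfied: (0,4), (0,5), (1,2), (1,4), (2,0), (2,3), (2,4), (3,1), (4,1), (5,0), (6,6) — 11 in total.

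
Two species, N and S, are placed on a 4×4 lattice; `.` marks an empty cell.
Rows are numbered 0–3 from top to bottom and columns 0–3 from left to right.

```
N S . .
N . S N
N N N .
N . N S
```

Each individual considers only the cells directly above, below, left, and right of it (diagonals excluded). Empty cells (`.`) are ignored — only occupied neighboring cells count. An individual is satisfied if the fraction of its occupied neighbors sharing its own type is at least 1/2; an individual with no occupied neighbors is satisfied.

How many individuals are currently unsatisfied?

4

Row 0: (0,0)N 1/2 ok · (0,1)S 0/1 unhappy
Row 1: (1,0)N 2/2 ok · (1,2)S 0/2 unhappy · (1,3)N 0/1 unhappy
Row 2: (2,0)N 3/3 ok · (2,1)N 2/2 ok · (2,2)N 2/3 ok
Row 3: (3,0)N 1/1 ok · (3,2)N 1/2 ok · (3,3)S 0/1 unhappy
Unsatisfied: (0,1), (1,2), (1,3), (3,3) — 4 in total.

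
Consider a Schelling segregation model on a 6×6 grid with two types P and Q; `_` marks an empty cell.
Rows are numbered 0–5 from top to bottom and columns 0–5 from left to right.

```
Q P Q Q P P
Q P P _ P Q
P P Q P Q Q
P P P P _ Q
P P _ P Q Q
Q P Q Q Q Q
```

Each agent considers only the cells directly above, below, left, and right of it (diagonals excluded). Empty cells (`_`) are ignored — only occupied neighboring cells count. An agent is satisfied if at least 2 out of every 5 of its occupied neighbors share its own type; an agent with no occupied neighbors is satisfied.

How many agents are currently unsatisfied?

12

(0,0)Q 1/2 satisfied
(0,1)P 1/3 not
(0,2)Q 1/3 not
(0,3)Q 1/2 satisfied
(0,4)P 2/3 satisfied
(0,5)P 1/2 satisfied
(1,0)Q 1/3 not
(1,1)P 3/4 satisfied
(1,2)P 1/3 not
(1,4)P 1/3 not
(1,5)Q 1/3 not
(2,0)P 2/3 satisfied
(2,1)P 3/4 satisfied
(2,2)Q 0/4 not
(2,3)P 1/3 not
(2,4)Q 1/3 not
(2,5)Q 3/3 satisfied
(3,0)P 3/3 satisfied
(3,1)P 4/4 satisfied
(3,2)P 2/3 satisfied
(3,3)P 3/3 satisfied
(3,5)Q 2/2 satisfied
(4,0)P 2/3 satisfied
(4,1)P 3/3 satisfied
(4,3)P 1/3 not
(4,4)Q 2/3 satisfied
(4,5)Q 3/3 satisfied
(5,0)Q 0/2 not
(5,1)P 1/3 not
(5,2)Q 1/2 satisfied
(5,3)Q 2/3 satisfied
(5,4)Q 3/3 satisfied
(5,5)Q 2/2 satisfied
Unsatisfied: (0,1), (0,2), (1,0), (1,2), (1,4), (1,5), (2,2), (2,3), (2,4), (4,3), (5,0), (5,1) — 12 in total.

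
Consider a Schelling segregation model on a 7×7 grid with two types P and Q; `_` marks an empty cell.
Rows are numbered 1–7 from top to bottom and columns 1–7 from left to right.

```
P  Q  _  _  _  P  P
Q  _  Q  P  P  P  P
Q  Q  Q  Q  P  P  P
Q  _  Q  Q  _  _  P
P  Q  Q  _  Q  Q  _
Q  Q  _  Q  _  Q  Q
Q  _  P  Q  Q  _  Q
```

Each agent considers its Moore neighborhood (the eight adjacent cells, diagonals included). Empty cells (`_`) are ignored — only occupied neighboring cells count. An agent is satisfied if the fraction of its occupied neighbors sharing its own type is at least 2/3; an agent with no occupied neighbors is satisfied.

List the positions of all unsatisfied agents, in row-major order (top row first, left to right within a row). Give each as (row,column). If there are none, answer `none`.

(1,1), (2,4), (3,4), (5,1), (7,3)

Row 1: (1,1)P 0/2 not · (1,2)Q 2/3 satisfied · (1,6)P 4/4 satisfied · (1,7)P 3/3 satisfied
Row 2: (2,1)Q 3/4 satisfied · (2,3)Q 4/5 satisfied · (2,4)P 2/5 not · (2,5)P 5/6 satisfied · (2,6)P 7/7 satisfied · (2,7)P 5/5 satisfied
Row 3: (3,1)Q 3/3 satisfied · (3,2)Q 6/6 satisfied · (3,3)Q 5/6 satisfied · (3,4)Q 4/7 not · (3,5)P 4/6 satisfied · (3,6)P 6/6 satisfied · (3,7)P 4/4 satisfied
Row 4: (4,1)Q 3/4 satisfied · (4,3)Q 6/6 satisfied · (4,4)Q 5/6 satisfied · (4,7)P 2/3 satisfied
Row 5: (5,1)P 0/4 not · (5,2)Q 5/6 satisfied · (5,3)Q 5/5 satisfied · (5,5)Q 4/4 satisfied · (5,6)Q 3/4 satisfied
Row 6: (6,1)Q 3/4 satisfied · (6,2)Q 4/6 satisfied · (6,4)Q 4/5 satisfied · (6,6)Q 5/5 satisfied · (6,7)Q 3/3 satisfied
Row 7: (7,1)Q 2/2 satisfied · (7,3)P 0/3 not · (7,4)Q 2/3 satisfied · (7,5)Q 3/3 satisfied · (7,7)Q 2/2 satisfied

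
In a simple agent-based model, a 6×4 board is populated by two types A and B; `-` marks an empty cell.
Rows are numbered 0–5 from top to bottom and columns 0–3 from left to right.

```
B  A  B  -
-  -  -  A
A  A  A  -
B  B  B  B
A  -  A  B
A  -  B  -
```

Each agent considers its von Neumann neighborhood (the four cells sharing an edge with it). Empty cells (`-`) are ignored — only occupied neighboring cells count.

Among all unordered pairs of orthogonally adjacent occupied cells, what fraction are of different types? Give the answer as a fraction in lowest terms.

9/16

Scan each occupied cell's neighbors to the right and below so each pair is counted once.
From row 0: 2 unlike of 2 pairs (running 2/2).
From row 2: 3 unlike of 5 pairs (running 5/7).
From row 3: 2 unlike of 6 pairs (running 7/13).
From row 4: 2 unlike of 3 pairs (running 9/16).
Total adjacent occupied pairs: 16; unlike-type pairs: 9.
9/16 is already in lowest terms.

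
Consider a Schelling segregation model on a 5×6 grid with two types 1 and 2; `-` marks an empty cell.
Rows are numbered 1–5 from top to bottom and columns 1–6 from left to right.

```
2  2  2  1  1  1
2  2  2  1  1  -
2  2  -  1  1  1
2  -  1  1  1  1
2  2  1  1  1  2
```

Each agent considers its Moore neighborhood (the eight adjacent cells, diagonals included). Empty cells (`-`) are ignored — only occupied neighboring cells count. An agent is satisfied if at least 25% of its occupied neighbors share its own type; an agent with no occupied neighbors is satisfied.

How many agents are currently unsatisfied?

1

Row 1: (1,1)2 3/3 satisfied · (1,2)2 5/5 satisfied · (1,3)2 3/5 satisfied · (1,4)1 3/5 satisfied · (1,5)1 4/4 satisfied · (1,6)1 2/2 satisfied
Row 2: (2,1)2 5/5 satisfied · (2,2)2 7/7 satisfied · (2,3)2 4/7 satisfied · (2,4)1 5/7 satisfied · (2,5)1 7/7 satisfied
Row 3: (3,1)2 4/4 satisfied · (3,2)2 5/6 satisfied · (3,4)1 6/7 satisfied · (3,5)1 7/7 satisfied · (3,6)1 4/4 satisfied
Row 4: (4,1)2 4/4 satisfied · (4,3)1 4/6 satisfied · (4,4)1 7/7 satisfied · (4,5)1 7/8 satisfied · (4,6)1 4/5 satisfied
Row 5: (5,1)2 2/2 satisfied · (5,2)2 2/4 satisfied · (5,3)1 3/4 satisfied · (5,4)1 5/5 satisfied · (5,5)1 4/5 satisfied · (5,6)2 0/3 not
Unsatisfied: (5,6) — 1 in total.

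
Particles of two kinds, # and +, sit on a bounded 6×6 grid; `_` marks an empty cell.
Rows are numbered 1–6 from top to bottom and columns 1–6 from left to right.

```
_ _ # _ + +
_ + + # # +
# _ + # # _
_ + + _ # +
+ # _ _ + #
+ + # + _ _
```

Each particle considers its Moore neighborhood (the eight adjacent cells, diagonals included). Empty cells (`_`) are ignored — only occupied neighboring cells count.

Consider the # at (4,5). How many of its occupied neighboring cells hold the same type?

3

Occupied neighbors of (4,5): (3,4)=#, (3,5)=#, (4,6)=+, (5,5)=+, (5,6)=#.
Same type (#): 3 of 5.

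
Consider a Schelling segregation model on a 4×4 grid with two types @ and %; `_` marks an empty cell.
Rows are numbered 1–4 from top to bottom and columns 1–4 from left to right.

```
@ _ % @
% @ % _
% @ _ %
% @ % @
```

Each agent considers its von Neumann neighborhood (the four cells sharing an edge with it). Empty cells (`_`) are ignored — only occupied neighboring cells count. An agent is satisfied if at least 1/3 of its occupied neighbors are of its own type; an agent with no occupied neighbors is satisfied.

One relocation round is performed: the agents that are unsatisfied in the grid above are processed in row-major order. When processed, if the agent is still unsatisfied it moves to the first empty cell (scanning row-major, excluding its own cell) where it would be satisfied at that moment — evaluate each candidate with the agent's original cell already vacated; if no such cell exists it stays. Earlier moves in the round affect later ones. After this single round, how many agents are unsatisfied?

Initially unsatisfied (in order): (1,1), (1,4), (3,4), (4,3), (4,4).
  (1,1) → (1,2).
  (1,4) → (1,1).
  (3,4) → (1,4).
  (4,3) → (2,4).
  (4,4): now satisfied by earlier moves; stays.
Resulting grid:
@ @ % %
% @ % %
% @ _ _
% @ _ @
All satisfied now.

0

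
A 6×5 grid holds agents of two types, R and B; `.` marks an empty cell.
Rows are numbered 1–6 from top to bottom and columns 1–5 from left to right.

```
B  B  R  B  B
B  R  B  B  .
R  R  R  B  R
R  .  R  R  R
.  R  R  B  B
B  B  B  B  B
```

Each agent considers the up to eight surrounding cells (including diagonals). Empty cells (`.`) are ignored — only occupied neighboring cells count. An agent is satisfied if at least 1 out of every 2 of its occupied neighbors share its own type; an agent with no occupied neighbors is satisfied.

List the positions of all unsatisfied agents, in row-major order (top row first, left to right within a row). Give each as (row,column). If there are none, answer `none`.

(1,3), (2,1), (3,4), (4,5), (5,3)

(1,1)B 2/3 satisfied
(1,2)B 3/5 satisfied
(1,3)R 1/5 not
(1,4)B 3/4 satisfied
(1,5)B 2/2 satisfied
(2,1)B 2/5 not
(2,2)R 4/8 satisfied
(2,3)B 4/8 satisfied
(2,4)B 4/7 satisfied
(3,1)R 3/4 satisfied
(3,2)R 5/7 satisfied
(3,3)R 4/7 satisfied
(3,4)B 2/7 not
(3,5)R 2/4 satisfied
(4,1)R 3/3 satisfied
(4,3)R 5/7 satisfied
(4,4)R 5/8 satisfied
(4,5)R 2/5 not
(5,2)R 3/6 satisfied
(5,3)R 3/7 not
(5,4)B 4/8 satisfied
(5,5)B 3/5 satisfied
(6,1)B 1/2 satisfied
(6,2)B 2/4 satisfied
(6,3)B 3/5 satisfied
(6,4)B 4/5 satisfied
(6,5)B 3/3 satisfied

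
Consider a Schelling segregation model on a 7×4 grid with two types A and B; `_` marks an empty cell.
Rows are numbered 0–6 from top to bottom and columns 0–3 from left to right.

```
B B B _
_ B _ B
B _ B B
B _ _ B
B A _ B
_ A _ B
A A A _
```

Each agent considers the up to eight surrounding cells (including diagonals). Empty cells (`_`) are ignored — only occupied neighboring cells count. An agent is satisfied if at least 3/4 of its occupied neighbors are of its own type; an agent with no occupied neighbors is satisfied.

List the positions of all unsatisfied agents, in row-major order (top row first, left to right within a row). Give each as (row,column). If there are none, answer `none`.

(3,0), (4,0), (4,1), (5,3), (6,2)

(0,0)B 2/2 ok
(0,1)B 3/3 ok
(0,2)B 3/3 ok
(1,1)B 5/5 ok
(1,3)B 3/3 ok
(2,0)B 2/2 ok
(2,2)B 4/4 ok
(2,3)B 3/3 ok
(3,0)B 2/3 unhappy
(3,3)B 3/3 ok
(4,0)B 1/3 unhappy
(4,1)A 1/3 unhappy
(4,3)B 2/2 ok
(5,1)A 4/5 ok
(5,3)B 1/2 unhappy
(6,0)A 2/2 ok
(6,1)A 3/3 ok
(6,2)A 2/3 unhappy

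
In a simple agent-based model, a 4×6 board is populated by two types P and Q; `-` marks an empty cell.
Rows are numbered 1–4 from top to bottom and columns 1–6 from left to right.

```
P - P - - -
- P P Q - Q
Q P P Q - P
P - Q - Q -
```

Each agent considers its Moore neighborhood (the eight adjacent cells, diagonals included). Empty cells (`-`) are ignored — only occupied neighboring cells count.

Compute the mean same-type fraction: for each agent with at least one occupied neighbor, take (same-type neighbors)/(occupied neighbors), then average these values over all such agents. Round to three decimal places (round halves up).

Row 1: (1,1)P 1/1 · (1,3)P 2/3
Row 2: (2,2)P 5/6 · (2,3)P 4/6 · (2,4)Q 1/4 · (2,6)Q 0/1
Row 3: (3,1)Q 0/3 · (3,2)P 4/6 · (3,3)P 3/6 · (3,4)Q 3/5 · (3,6)P 0/2
Row 4: (4,1)P 1/2 · (4,3)Q 1/3 · (4,5)Q 1/2
Sum over 14 agents: 1/1 + 2/3 + 5/6 + 4/6 + 1/4 + 0/1 + 0/3 + 4/6 + 3/6 + 3/5 + 0/2 + 1/2 + 1/3 + 1/2 = 391/60; mean = 391/60 ÷ 14 = 391/840 = 0.465476… → 0.465.

0.465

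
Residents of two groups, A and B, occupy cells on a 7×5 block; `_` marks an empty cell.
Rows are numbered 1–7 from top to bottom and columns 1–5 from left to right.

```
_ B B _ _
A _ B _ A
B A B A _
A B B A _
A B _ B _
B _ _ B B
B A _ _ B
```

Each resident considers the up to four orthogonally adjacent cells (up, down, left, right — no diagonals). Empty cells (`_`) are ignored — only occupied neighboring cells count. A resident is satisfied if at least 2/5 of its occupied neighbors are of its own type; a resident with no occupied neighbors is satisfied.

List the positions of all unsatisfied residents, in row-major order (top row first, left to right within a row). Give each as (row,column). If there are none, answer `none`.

(2,1), (3,1), (3,2), (4,1), (4,4), (5,1), (7,2)

Row 1: (1,2)B 1/1 ok · (1,3)B 2/2 ok
Row 2: (2,1)A 0/1 unhappy · (2,3)B 2/2 ok · (2,5)A 0/0 ok
Row 3: (3,1)B 0/3 unhappy · (3,2)A 0/3 unhappy · (3,3)B 2/4 ok · (3,4)A 1/2 ok
Row 4: (4,1)A 1/3 unhappy · (4,2)B 2/4 ok · (4,3)B 2/3 ok · (4,4)A 1/3 unhappy
Row 5: (5,1)A 1/3 unhappy · (5,2)B 1/2 ok · (5,4)B 1/2 ok
Row 6: (6,1)B 1/2 ok · (6,4)B 2/2 ok · (6,5)B 2/2 ok
Row 7: (7,1)B 1/2 ok · (7,2)A 0/1 unhappy · (7,5)B 1/1 ok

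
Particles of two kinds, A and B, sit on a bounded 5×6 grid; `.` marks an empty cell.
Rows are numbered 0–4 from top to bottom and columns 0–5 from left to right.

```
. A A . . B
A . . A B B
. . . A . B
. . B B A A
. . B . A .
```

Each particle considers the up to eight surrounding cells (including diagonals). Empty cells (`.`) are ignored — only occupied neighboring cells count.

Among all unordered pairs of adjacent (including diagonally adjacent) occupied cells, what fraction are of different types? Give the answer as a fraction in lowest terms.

Scan each occupied cell's neighbors to the right and below (and the two forward diagonals) so each pair is counted once.
From row 0: 0 unlike of 5 pairs (running 0/5).
From row 1: 2 unlike of 6 pairs (running 2/11).
From row 2: 4 unlike of 5 pairs (running 6/16).
From row 3: 2 unlike of 8 pairs (running 8/24).
Total adjacent occupied pairs: 24; unlike-type pairs: 8.
8/24 reduces to 1/3.

1/3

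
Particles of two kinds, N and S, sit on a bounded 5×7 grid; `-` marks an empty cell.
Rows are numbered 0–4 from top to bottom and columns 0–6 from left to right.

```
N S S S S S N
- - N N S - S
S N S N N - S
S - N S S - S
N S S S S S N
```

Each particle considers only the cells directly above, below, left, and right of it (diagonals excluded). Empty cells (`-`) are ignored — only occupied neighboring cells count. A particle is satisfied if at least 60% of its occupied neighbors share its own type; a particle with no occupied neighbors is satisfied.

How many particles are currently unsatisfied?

21

Row 0: (0,0)N 0/1 unhappy · (0,1)S 1/2 unhappy · (0,2)S 2/3 ok · (0,3)S 2/3 ok · (0,4)S 3/3 ok · (0,5)S 1/2 unhappy · (0,6)N 0/2 unhappy
Row 1: (1,2)N 1/3 unhappy · (1,3)N 2/4 unhappy · (1,4)S 1/3 unhappy · (1,6)S 1/2 unhappy
Row 2: (2,0)S 1/2 unhappy · (2,1)N 0/2 unhappy · (2,2)S 0/4 unhappy · (2,3)N 2/4 unhappy · (2,4)N 1/3 unhappy · (2,6)S 2/2 ok
Row 3: (3,0)S 1/2 unhappy · (3,2)N 0/3 unhappy · (3,3)S 2/4 unhappy · (3,4)S 2/3 ok · (3,6)S 1/2 unhappy
Row 4: (4,0)N 0/2 unhappy · (4,1)S 1/2 unhappy · (4,2)S 2/3 ok · (4,3)S 3/3 ok · (4,4)S 3/3 ok · (4,5)S 1/2 unhappy · (4,6)N 0/2 unhappy
Unsatisfied: (0,0), (0,1), (0,5), (0,6), (1,2), (1,3), (1,4), (1,6), (2,0), (2,1), (2,2), (2,3), (2,4), (3,0), (3,2), (3,3), (3,6), (4,0), (4,1), (4,5), (4,6) — 21 in total.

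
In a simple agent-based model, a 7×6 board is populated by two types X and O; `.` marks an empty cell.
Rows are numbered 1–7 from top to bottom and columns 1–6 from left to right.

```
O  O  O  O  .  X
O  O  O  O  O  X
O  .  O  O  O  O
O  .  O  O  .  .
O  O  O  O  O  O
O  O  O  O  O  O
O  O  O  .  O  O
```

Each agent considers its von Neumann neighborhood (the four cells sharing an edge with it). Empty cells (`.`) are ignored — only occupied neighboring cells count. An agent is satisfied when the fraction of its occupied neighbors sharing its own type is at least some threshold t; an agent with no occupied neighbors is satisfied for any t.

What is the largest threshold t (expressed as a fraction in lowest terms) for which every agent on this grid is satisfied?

1/3

(1,1)O 2/2
(1,2)O 3/3
(1,3)O 3/3
(1,4)O 2/2
(1,6)X 1/1
(2,1)O 3/3
(2,2)O 3/3
(2,3)O 4/4
(2,4)O 4/4
(2,5)O 2/3
(2,6)X 1/3
(3,1)O 2/2
(3,3)O 3/3
(3,4)O 4/4
(3,5)O 3/3
(3,6)O 1/2
(4,1)O 2/2
(4,3)O 3/3
(4,4)O 3/3
(5,1)O 3/3
(5,2)O 3/3
(5,3)O 4/4
(5,4)O 4/4
(5,5)O 3/3
(5,6)O 2/2
(6,1)O 3/3
(6,2)O 4/4
(6,3)O 4/4
(6,4)O 3/3
(6,5)O 4/4
(6,6)O 3/3
(7,1)O 2/2
(7,2)O 3/3
(7,3)O 2/2
(7,5)O 2/2
(7,6)O 2/2
The smallest same-type fraction is 1/3 at (2,6), which reduces to 1/3. Any threshold above that leaves this agent unsatisfied.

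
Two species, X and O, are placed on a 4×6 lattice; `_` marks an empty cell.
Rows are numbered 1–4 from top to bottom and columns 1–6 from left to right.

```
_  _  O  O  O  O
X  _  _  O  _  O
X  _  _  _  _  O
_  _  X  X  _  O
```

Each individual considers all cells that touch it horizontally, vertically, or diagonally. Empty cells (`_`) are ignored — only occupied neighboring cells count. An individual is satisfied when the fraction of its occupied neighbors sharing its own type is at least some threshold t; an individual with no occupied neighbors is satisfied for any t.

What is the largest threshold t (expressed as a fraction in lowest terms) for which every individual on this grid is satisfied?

Row 1: (1,3)O 2/2 · (1,4)O 3/3 · (1,5)O 4/4 · (1,6)O 2/2
Row 2: (2,1)X 1/1 · (2,4)O 3/3 · (2,6)O 3/3
Row 3: (3,1)X 1/1 · (3,6)O 2/2
Row 4: (4,3)X 1/1 · (4,4)X 1/1 · (4,6)O 1/1
The smallest same-type fraction is 2/2 at (1,3), which reduces to 1/1. Any threshold above that leaves this individual unsatisfied.

1/1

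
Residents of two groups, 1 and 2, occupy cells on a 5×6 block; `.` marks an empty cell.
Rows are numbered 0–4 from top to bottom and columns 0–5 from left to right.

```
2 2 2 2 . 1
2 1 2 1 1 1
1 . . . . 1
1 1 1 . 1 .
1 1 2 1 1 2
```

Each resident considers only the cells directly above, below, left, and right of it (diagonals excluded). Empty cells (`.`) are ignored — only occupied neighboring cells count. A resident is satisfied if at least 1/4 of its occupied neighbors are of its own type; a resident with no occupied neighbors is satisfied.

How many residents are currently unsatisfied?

Row 0: (0,0)2 2/2 ok · (0,1)2 2/3 ok · (0,2)2 3/3 ok · (0,3)2 1/2 ok · (0,5)1 1/1 ok
Row 1: (1,0)2 1/3 ok · (1,1)1 0/3 unhappy · (1,2)2 1/3 ok · (1,3)1 1/3 ok · (1,4)1 2/2 ok · (1,5)1 3/3 ok
Row 2: (2,0)1 1/2 ok · (2,5)1 1/1 ok
Row 3: (3,0)1 3/3 ok · (3,1)1 3/3 ok · (3,2)1 1/2 ok · (3,4)1 1/1 ok
Row 4: (4,0)1 2/2 ok · (4,1)1 2/3 ok · (4,2)2 0/3 unhappy · (4,3)1 1/2 ok · (4,4)1 2/3 ok · (4,5)2 0/1 unhappy
Unsatisfied: (1,1), (4,2), (4,5) — 3 in total.

3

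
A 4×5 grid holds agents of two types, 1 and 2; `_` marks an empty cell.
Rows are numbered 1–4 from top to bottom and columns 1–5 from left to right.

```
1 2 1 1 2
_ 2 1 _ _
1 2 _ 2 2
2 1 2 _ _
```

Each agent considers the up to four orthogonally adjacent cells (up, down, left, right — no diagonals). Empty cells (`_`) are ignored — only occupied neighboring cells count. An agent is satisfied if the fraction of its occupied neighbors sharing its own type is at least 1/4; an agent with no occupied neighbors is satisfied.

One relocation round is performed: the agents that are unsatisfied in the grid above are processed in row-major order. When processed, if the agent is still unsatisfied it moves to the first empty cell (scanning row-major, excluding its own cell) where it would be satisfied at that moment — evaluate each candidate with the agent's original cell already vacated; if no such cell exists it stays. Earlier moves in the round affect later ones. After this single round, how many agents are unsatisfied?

Initially unsatisfied (in order): (1,1), (1,5), (3,1), (4,1), (4,2), (4,3).
  (1,1) → (2,1).
  (1,5) → (1,1).
  (3,1): now satisfied by earlier moves; stays.
  (4,1) → (2,4).
  (4,2) → (1,5).
  (4,3): now satisfied by earlier moves; stays.
Resulting grid:
2 2 1 1 1
1 2 1 2 _
1 2 _ 2 2
_ _ 2 _ _
All satisfied now.

0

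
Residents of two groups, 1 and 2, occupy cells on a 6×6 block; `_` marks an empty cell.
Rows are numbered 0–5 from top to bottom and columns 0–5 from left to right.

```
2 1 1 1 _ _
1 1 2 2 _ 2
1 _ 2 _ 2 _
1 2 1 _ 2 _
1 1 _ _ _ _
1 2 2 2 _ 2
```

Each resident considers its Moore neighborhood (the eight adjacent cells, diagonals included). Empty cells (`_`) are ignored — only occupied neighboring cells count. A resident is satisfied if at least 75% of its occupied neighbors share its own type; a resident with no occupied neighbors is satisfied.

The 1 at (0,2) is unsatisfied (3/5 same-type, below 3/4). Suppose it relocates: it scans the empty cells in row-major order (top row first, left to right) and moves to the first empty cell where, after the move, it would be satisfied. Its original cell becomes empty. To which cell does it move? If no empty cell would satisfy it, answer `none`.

none

Vacating (0,2). Empty cells in order:
  (0,4): 1/3 same-type → still unsatisfied.
  (0,5): 0/1 same-type → still unsatisfied.
  (1,4): 1/4 same-type → still unsatisfied.
  (2,1): 5/8 same-type → still unsatisfied.
  (2,3): 1/6 same-type → still unsatisfied.
  (2,5): 0/3 same-type → still unsatisfied.
  (3,3): 1/4 same-type → still unsatisfied.
  (3,5): 0/2 same-type → still unsatisfied.
  (4,2): 2/6 same-type → still unsatisfied.
  (4,3): 1/4 same-type → still unsatisfied.
  (4,4): 0/3 same-type → still unsatisfied.
  (4,5): 0/2 same-type → still unsatisfied.
  (5,4): 0/2 same-type → still unsatisfied.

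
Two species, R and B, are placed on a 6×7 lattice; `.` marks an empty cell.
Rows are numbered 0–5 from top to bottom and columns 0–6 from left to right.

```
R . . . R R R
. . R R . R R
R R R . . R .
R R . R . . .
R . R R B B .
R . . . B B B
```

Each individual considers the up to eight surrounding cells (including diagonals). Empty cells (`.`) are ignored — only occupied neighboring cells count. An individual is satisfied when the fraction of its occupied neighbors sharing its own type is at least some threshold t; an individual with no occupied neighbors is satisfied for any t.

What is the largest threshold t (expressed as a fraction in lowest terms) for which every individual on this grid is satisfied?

(0,0)R — no occupied neighbors
(0,4)R 3/3
(0,5)R 4/4
(0,6)R 3/3
(1,2)R 3/3
(1,3)R 3/3
(1,5)R 5/5
(1,6)R 4/4
(2,0)R 3/3
(2,1)R 5/5
(2,2)R 5/5
(2,5)R 2/2
(3,0)R 4/4
(3,1)R 6/6
(3,3)R 3/4
(4,0)R 3/3
(4,2)R 3/3
(4,3)R 2/4
(4,4)B 3/5
(4,5)B 4/4
(5,0)R 1/1
(5,4)B 3/4
(5,5)B 4/4
(5,6)B 2/2
The smallest same-type fraction is 2/4 at (4,3), which reduces to 1/2. Any threshold above that leaves this individual unsatisfied.

1/2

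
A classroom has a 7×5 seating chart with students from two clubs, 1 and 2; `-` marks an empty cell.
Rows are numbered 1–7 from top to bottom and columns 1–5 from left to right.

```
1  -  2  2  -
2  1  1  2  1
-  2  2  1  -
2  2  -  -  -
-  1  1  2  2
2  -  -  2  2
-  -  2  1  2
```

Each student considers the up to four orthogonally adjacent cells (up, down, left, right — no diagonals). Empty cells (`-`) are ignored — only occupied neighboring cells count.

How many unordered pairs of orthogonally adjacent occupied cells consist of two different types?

14

Scan each occupied cell's neighbors to the right and below so each pair is counted once.
From row 1: 2 unlike of 4 pairs (running 2/4).
From row 2: 6 unlike of 7 pairs (running 8/11).
From row 3: 1 unlike of 3 pairs (running 9/14).
From row 4: 1 unlike of 2 pairs (running 10/16).
From row 5: 1 unlike of 5 pairs (running 11/21).
From row 6: 1 unlike of 3 pairs (running 12/24).
From row 7: 2 unlike of 2 pairs (running 14/26).
Total adjacent occupied pairs: 26; unlike-type pairs: 14.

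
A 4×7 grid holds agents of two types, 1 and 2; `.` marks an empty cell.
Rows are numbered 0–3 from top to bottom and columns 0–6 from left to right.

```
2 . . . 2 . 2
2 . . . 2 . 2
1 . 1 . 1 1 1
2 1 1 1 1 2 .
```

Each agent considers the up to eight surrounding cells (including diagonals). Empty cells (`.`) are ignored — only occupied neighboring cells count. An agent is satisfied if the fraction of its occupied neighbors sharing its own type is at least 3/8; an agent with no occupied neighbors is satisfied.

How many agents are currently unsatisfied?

(0,0)2 1/1 ✓
(0,4)2 1/1 ✓
(0,6)2 1/1 ✓
(1,0)2 1/2 ✓
(1,4)2 1/3 ✗
(1,6)2 1/3 ✗
(2,0)1 1/3 ✗
(2,2)1 3/3 ✓
(2,4)1 3/5 ✓
(2,5)1 3/6 ✓
(2,6)1 1/3 ✗
(3,0)2 0/2 ✗
(3,1)1 3/4 ✓
(3,2)1 3/3 ✓
(3,3)1 4/4 ✓
(3,4)1 3/4 ✓
(3,5)2 0/4 ✗
Unsatisfied: (1,4), (1,6), (2,0), (2,6), (3,0), (3,5) — 6 in total.

6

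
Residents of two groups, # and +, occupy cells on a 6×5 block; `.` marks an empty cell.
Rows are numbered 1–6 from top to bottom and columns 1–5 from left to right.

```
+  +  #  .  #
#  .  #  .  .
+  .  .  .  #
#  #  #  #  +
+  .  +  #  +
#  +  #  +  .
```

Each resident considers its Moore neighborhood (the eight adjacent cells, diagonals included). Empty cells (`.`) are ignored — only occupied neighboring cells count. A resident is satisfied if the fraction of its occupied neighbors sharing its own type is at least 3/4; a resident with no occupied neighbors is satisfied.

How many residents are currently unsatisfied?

19

Row 1: (1,1)+ 1/2 ✗ · (1,2)+ 1/4 ✗ · (1,3)# 1/2 ✗ · (1,5)# 0/0 ✓
Row 2: (2,1)# 0/3 ✗ · (2,3)# 1/2 ✗
Row 3: (3,1)+ 0/3 ✗ · (3,5)# 1/2 ✗
Row 4: (4,1)# 1/3 ✗ · (4,2)# 2/5 ✗ · (4,3)# 3/4 ✓ · (4,4)# 3/6 ✗ · (4,5)+ 1/4 ✗
Row 5: (5,1)+ 1/4 ✗ · (5,3)+ 2/7 ✗ · (5,4)# 3/7 ✗ · (5,5)+ 2/4 ✗
Row 6: (6,1)# 0/2 ✗ · (6,2)+ 2/4 ✗ · (6,3)# 1/4 ✗ · (6,4)+ 2/4 ✗
Unsatisfied: (1,1), (1,2), (1,3), (2,1), (2,3), (3,1), (3,5), (4,1), (4,2), (4,4), (4,5), (5,1), (5,3), (5,4), (5,5), (6,1), (6,2), (6,3), (6,4) — 19 in total.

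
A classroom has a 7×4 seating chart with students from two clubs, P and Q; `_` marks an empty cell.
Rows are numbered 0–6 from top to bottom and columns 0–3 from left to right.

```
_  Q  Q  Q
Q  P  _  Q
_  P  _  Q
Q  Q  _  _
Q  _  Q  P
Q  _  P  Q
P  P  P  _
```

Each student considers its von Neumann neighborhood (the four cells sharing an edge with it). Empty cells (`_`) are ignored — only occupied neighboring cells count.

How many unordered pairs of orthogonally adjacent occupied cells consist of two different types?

8

Scan each occupied cell's neighbors to the right and below so each pair is counted once.
From row 0: 1 unlike of 4 pairs (running 1/4).
From row 1: 1 unlike of 3 pairs (running 2/7).
From row 2: 1 unlike of 1 pairs (running 3/8).
From row 3: 0 unlike of 2 pairs (running 3/10).
From row 4: 3 unlike of 4 pairs (running 6/14).
From row 5: 2 unlike of 3 pairs (running 8/17).
From row 6: 0 unlike of 2 pairs (running 8/19).
Total adjacent occupied pairs: 19; unlike-type pairs: 8.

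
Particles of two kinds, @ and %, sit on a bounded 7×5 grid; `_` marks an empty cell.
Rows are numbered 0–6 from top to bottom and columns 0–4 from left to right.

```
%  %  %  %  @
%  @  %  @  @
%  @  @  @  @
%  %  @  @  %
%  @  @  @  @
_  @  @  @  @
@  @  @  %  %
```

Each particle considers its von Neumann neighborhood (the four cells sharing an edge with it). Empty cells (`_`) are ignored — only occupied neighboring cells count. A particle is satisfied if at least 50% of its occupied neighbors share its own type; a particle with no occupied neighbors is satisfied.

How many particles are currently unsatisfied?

Row 0: (0,0)% 2/2 ✓ · (0,1)% 2/3 ✓ · (0,2)% 3/3 ✓ · (0,3)% 1/3 ✗ · (0,4)@ 1/2 ✓
Row 1: (1,0)% 2/3 ✓ · (1,1)@ 1/4 ✗ · (1,2)% 1/4 ✗ · (1,3)@ 2/4 ✓ · (1,4)@ 3/3 ✓
Row 2: (2,0)% 2/3 ✓ · (2,1)@ 2/4 ✓ · (2,2)@ 3/4 ✓ · (2,3)@ 4/4 ✓ · (2,4)@ 2/3 ✓
Row 3: (3,0)% 3/3 ✓ · (3,1)% 1/4 ✗ · (3,2)@ 3/4 ✓ · (3,3)@ 3/4 ✓ · (3,4)% 0/3 ✗
Row 4: (4,0)% 1/2 ✓ · (4,1)@ 2/4 ✓ · (4,2)@ 4/4 ✓ · (4,3)@ 4/4 ✓ · (4,4)@ 2/3 ✓
Row 5: (5,1)@ 3/3 ✓ · (5,2)@ 4/4 ✓ · (5,3)@ 3/4 ✓ · (5,4)@ 2/3 ✓
Row 6: (6,0)@ 1/1 ✓ · (6,1)@ 3/3 ✓ · (6,2)@ 2/3 ✓ · (6,3)% 1/3 ✗ · (6,4)% 1/2 ✓
Unsatisfied: (0,3), (1,1), (1,2), (3,1), (3,4), (6,3) — 6 in total.

6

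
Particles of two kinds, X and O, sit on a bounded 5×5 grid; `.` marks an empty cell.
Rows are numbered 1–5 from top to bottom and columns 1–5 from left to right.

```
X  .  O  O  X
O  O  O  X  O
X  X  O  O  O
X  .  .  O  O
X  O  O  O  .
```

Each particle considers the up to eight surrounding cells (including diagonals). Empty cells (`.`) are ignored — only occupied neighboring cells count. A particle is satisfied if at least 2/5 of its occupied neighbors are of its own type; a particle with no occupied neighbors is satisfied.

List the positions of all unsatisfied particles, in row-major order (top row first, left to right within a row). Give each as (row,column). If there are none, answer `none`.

(1,1), (1,5), (2,1), (2,4), (3,2), (5,2)

(1,1)X 0/2 not
(1,3)O 3/4 satisfied
(1,4)O 3/5 satisfied
(1,5)X 1/3 not
(2,1)O 1/4 not
(2,2)O 4/7 satisfied
(2,3)O 5/7 satisfied
(2,4)X 1/8 not
(2,5)O 3/5 satisfied
(3,1)X 2/4 satisfied
(3,2)X 2/6 not
(3,3)O 4/6 satisfied
(3,4)O 6/7 satisfied
(3,5)O 4/5 satisfied
(4,1)X 3/4 satisfied
(4,4)O 6/6 satisfied
(4,5)O 4/4 satisfied
(5,1)X 1/2 satisfied
(5,2)O 1/3 not
(5,3)O 3/3 satisfied
(5,4)O 3/3 satisfied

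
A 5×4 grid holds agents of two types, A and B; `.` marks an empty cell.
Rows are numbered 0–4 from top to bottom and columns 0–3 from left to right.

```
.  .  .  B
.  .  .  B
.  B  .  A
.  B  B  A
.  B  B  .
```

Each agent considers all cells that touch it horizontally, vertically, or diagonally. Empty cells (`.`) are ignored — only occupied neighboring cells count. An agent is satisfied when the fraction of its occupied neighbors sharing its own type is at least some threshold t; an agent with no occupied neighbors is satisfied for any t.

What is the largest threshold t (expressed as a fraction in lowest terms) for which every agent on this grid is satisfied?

(0,3)B 1/1
(1,3)B 1/2
(2,1)B 2/2
(2,3)A 1/3
(3,1)B 4/4
(3,2)B 4/6
(3,3)A 1/3
(4,1)B 3/3
(4,2)B 3/4
The smallest same-type fraction is 1/3 at (2,3), which reduces to 1/3. Any threshold above that leaves this agent unsatisfied.

1/3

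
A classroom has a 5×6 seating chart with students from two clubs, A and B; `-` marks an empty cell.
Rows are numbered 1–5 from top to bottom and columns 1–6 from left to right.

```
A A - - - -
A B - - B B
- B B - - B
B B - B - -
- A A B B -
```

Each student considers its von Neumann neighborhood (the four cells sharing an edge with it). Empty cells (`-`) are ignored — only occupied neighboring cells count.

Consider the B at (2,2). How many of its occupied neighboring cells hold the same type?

Occupied neighbors of (2,2): (1,2)=A, (3,2)=B, (2,1)=A.
Same type (B): 1 of 3.

1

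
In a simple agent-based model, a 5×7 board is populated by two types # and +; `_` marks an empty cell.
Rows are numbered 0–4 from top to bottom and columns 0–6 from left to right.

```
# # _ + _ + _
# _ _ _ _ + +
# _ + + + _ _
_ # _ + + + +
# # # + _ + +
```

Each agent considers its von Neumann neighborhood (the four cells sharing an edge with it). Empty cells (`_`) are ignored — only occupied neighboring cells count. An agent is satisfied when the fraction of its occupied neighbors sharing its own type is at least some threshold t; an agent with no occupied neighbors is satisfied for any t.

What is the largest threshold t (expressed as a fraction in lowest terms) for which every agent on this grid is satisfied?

Row 0: (0,0)# 2/2 · (0,1)# 1/1 · (0,3)+ — no occupied neighbors · (0,5)+ 1/1
Row 1: (1,0)# 2/2 · (1,5)+ 2/2 · (1,6)+ 1/1
Row 2: (2,0)# 1/1 · (2,2)+ 1/1 · (2,3)+ 3/3 · (2,4)+ 2/2
Row 3: (3,1)# 1/1 · (3,3)+ 3/3 · (3,4)+ 3/3 · (3,5)+ 3/3 · (3,6)+ 2/2
Row 4: (4,0)# 1/1 · (4,1)# 3/3 · (4,2)# 1/2 · (4,3)+ 1/2 · (4,5)+ 2/2 · (4,6)+ 2/2
The smallest same-type fraction is 1/2 at (4,2), which reduces to 1/2. Any threshold above that leaves this agent unsatisfied.

1/2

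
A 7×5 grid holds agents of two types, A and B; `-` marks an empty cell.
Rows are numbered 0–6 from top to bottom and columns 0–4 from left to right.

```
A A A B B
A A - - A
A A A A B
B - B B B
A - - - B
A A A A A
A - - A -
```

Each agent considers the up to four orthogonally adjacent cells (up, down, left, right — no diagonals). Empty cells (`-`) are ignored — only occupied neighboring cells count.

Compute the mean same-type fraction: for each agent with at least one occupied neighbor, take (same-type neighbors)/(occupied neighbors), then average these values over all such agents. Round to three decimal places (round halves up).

Row 0: (0,0)A 2/2 · (0,1)A 3/3 · (0,2)A 1/2 · (0,3)B 1/2 · (0,4)B 1/2
Row 1: (1,0)A 3/3 · (1,1)A 3/3 · (1,4)A 0/2
Row 2: (2,0)A 2/3 · (2,1)A 3/3 · (2,2)A 2/3 · (2,3)A 1/3 · (2,4)B 1/3
Row 3: (3,0)B 0/2 · (3,2)B 1/2 · (3,3)B 2/3 · (3,4)B 3/3
Row 4: (4,0)A 1/2 · (4,4)B 1/2
Row 5: (5,0)A 3/3 · (5,1)A 2/2 · (5,2)A 2/2 · (5,3)A 3/3 · (5,4)A 1/2
Row 6: (6,0)A 1/1 · (6,3)A 1/1
Sum over 26 agents: 2/2 + 3/3 + 1/2 + 1/2 + 1/2 + 3/3 + 3/3 + 0/2 + 2/3 + 3/3 + 2/3 + 1/3 + 1/3 + 0/2 + 1/2 + 2/3 + 3/3 + 1/2 + 1/2 + 3/3 + 2/2 + 2/2 + 3/3 + 1/2 + 1/1 + 1/1 = 109/6; mean = 109/6 ÷ 26 = 109/156 = 0.698717… → 0.699.

0.699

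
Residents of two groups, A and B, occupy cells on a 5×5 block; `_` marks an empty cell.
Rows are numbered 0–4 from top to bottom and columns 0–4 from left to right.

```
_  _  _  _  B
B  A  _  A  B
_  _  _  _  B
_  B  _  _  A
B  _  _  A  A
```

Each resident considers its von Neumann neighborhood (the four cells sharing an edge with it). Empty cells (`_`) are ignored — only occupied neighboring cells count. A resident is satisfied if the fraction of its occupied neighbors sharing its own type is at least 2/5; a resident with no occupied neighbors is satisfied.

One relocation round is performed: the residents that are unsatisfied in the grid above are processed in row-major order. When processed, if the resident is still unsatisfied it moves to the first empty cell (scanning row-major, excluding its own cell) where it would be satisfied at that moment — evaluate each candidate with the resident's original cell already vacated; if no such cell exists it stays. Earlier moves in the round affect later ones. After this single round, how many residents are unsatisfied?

1

Initially unsatisfied (in order): (1,0), (1,1), (1,3).
  (1,0) → (0,0).
  (1,1): now satisfied by earlier moves; stays.
  (1,3) → (0,1).
Resulting grid:
B A _ _ B
_ A _ _ B
_ _ _ _ B
_ B _ _ A
B _ _ A A
Unsatisfied now: (0,0).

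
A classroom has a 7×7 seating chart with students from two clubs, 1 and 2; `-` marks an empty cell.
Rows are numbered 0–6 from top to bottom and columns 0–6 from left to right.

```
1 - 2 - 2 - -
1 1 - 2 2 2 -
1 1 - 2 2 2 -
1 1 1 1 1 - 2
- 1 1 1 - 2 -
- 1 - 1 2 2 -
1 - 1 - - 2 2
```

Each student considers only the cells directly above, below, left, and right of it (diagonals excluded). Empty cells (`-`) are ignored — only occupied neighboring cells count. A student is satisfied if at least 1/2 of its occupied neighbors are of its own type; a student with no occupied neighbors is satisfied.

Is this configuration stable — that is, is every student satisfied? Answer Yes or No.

Row 0: (0,0)1 1/1 ok · (0,2)2 0/0 ok · (0,4)2 1/1 ok
Row 1: (1,0)1 3/3 ok · (1,1)1 2/2 ok · (1,3)2 2/2 ok · (1,4)2 4/4 ok · (1,5)2 2/2 ok
Row 2: (2,0)1 3/3 ok · (2,1)1 3/3 ok · (2,3)2 2/3 ok · (2,4)2 3/4 ok · (2,5)2 2/2 ok
Row 3: (3,0)1 2/2 ok · (3,1)1 4/4 ok · (3,2)1 3/3 ok · (3,3)1 3/4 ok · (3,4)1 1/2 ok · (3,6)2 0/0 ok
Row 4: (4,1)1 3/3 ok · (4,2)1 3/3 ok · (4,3)1 3/3 ok · (4,5)2 1/1 ok
Row 5: (5,1)1 1/1 ok · (5,3)1 1/2 ok · (5,4)2 1/2 ok · (5,5)2 3/3 ok
Row 6: (6,0)1 0/0 ok · (6,2)1 0/0 ok · (6,5)2 2/2 ok · (6,6)2 1/1 ok
All meet the threshold, so the configuration is stable.

Yes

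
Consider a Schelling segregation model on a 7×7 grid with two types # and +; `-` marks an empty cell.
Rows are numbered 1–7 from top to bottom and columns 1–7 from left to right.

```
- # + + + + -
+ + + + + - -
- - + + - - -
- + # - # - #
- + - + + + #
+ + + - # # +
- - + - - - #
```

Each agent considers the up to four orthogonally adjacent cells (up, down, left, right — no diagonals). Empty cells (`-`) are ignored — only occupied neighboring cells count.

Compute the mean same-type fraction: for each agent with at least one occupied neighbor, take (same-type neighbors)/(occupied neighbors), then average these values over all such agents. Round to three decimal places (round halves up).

Row 1: (1,2)# 0/2 · (1,3)+ 2/3 · (1,4)+ 3/3 · (1,5)+ 3/3 · (1,6)+ 1/1
Row 2: (2,1)+ 1/1 · (2,2)+ 2/3 · (2,3)+ 4/4 · (2,4)+ 4/4 · (2,5)+ 2/2
Row 3: (3,3)+ 2/3 · (3,4)+ 2/2
Row 4: (4,2)+ 1/2 · (4,3)# 0/2 · (4,5)# 0/1 · (4,7)# 1/1
Row 5: (5,2)+ 2/2 · (5,4)+ 1/1 · (5,5)+ 2/4 · (5,6)+ 1/3 · (5,7)# 1/3
Row 6: (6,1)+ 1/1 · (6,2)+ 3/3 · (6,3)+ 2/2 · (6,5)# 1/2 · (6,6)# 1/3 · (6,7)+ 0/3
Row 7: (7,3)+ 1/1 · (7,7)# 0/1
Sum over 29 agents: 0/2 + 2/3 + 3/3 + 3/3 + 1/1 + 1/1 + 2/3 + 4/4 + 4/4 + 2/2 + 2/3 + 2/2 + 1/2 + 0/2 + 0/1 + 1/1 + 2/2 + 1/1 + 2/4 + 1/3 + 1/3 + 1/1 + 3/3 + 2/2 + 1/2 + 1/3 + 0/3 + 1/1 + 0/1 = 39/2; mean = 39/2 ÷ 29 = 39/58 = 0.672413… → 0.672.

0.672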